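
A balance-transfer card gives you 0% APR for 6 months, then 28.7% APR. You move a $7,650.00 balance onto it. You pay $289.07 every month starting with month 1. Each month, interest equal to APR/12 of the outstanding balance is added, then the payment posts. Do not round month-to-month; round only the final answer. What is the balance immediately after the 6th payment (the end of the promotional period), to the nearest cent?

$5,915.58

Promo months 1–6 at r₀ = 0%/12 = 0; months 7+ at r₁ = 28.7%/12 = 0.0239167.
After month 6 (no interest yet): B = $7,650.00 − 6·$289.07 = $5,915.58.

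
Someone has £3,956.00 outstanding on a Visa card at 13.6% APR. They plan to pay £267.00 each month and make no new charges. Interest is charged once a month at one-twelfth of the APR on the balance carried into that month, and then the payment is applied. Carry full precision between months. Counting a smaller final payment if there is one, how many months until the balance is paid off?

17 months

Monthly rate r = 13.6%/12 = 1.13333% = 0.0113333.
Recurrence: B ← B·(1+r) − £267.00.
Month 1: interest £44.83; balance after payment £3,733.83.
Month 2: interest £42.32; balance after payment £3,509.15.
Closed form: n = −ln(1 − rB₀/P)/ln(1+r) = −ln(0.83208)/ln(1.01133) ≈ 16.312, so the balance reaches zero during payment 17.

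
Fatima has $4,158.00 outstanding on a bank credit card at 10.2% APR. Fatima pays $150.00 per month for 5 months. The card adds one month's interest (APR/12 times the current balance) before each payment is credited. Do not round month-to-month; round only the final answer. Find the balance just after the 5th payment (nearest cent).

$3,574.89

Monthly rate r = 10.2%/12 = 0.85% = 0.0085.
Each month: B ← B·(1+r) − $150.00.
Month 1: interest $35.34; balance after payment $4,043.34.
Month 2: interest $34.37; balance after payment $3,927.71.
Month 3: interest $33.39; balance after payment $3,811.10.
Month 4: interest $32.39; balance after payment $3,693.49.
Month 5: interest $31.39; balance after payment $3,574.89.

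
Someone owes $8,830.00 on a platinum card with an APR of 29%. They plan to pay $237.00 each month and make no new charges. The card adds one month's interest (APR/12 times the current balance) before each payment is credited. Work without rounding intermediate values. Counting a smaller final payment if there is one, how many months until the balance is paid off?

Monthly rate r = 29%/12 = 2.41667% = 0.0241667.
Recurrence: B ← B·(1+r) − $237.00.
Month 1: interest $213.39; balance after payment $8,806.39.
Month 2: interest $212.82; balance after payment $8,782.21.
Closed form: n = −ln(1 − rB₀/P)/ln(1+r) = −ln(0.099613)/ln(1.02417) ≈ 96.588, so the balance reaches zero during payment 97.

97 months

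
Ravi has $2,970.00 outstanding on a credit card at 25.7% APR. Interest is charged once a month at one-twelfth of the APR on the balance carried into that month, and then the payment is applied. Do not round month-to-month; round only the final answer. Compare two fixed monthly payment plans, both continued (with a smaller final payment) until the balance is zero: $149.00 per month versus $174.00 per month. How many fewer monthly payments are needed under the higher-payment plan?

5 fewer payments

Monthly rate r = 25.7%/12 = 2.14167% = 0.0214167.
At $149.00/mo: n = ⌈−ln(1 − rB₀/P)/ln(1+r)⌉ = 27 payments (last $40.63); total interest = total paid − $2,970.00 = $944.63.
At $174.00/mo: 22 payments (last $82.67); total interest $766.67.
Payments saved = 27 − 22 = 5.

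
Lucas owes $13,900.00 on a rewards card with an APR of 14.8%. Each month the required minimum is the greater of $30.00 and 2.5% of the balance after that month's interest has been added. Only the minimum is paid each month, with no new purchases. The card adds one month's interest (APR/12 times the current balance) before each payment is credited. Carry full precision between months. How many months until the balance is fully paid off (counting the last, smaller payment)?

Monthly rate r = 14.8%/12 = 1.23333% = 0.0123333.
While 2.5% of the post-interest balance exceeds $30.00, each month B ← (B·(1+r))·(1 − 0.025), i.e. B shrinks by the factor (1+r)·0.975 = 0.98702.
This holds for months 1–189. Entering month 190 the balance is $1,177.70; 2.5% of the post-interest balance is now below $30.00, so the flat $30.00 minimum applies from here.
From month 190 a fixed $30.00 at rate r clears $1,177.70 in 55 more payments. Total: 189 + 55 = 244 months.

244 months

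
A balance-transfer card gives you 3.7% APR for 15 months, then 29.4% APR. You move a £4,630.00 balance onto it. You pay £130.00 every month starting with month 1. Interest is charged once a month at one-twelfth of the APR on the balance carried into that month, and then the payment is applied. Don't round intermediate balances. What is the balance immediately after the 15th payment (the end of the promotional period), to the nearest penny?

£2,856.17

Promo months 1–15 at r₀ = 3.7%/12 = 0.00308333; months 16+ at r₁ = 29.4%/12 = 0.0245.
After month 15: iterate B ← B·(1+r₀) − £130.00 for 15 months → £2,856.17.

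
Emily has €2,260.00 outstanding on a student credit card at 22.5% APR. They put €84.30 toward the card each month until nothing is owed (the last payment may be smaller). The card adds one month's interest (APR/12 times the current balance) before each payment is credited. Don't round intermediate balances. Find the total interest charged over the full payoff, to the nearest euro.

€910

Monthly rate r = 22.5%/12 = 1.875% = 0.01875.
Payoff takes n = ⌈−ln(1 − rB₀/P)/ln(1+r)⌉ = ⌈37.601⌉ = 38 payments; the last is €50.89.
Total paid = 37·€84.30 + €50.89 = €3,169.99.
Total interest = total paid − principal = €3,169.99 − €2,260.00 = €909.99.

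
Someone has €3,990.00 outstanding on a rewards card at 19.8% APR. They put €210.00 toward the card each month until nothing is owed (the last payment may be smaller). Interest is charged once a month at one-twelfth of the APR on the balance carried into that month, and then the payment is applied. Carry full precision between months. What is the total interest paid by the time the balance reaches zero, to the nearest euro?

€837

Monthly rate r = 19.8%/12 = 1.65% = 0.0165.
Payoff takes n = ⌈−ln(1 − rB₀/P)/ln(1+r)⌉ = ⌈22.984⌉ = 23 payments; the last is €206.77.
Total paid = 22·€210.00 + €206.77 = €4,826.77.
Total interest = total paid − principal = €4,826.77 − €3,990.00 = €836.77.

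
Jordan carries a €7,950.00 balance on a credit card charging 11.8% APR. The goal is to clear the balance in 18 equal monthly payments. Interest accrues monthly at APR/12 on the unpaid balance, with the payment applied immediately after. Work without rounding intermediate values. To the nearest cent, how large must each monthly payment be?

Monthly rate r = 11.8%/12 = 0.983333% = 0.00983333.
Level-payment amortization: P = B₀·r / (1 − (1+r)^(−n)) = 7950.00·0.00983333 / (1 − 1.00983^(−18)).
Denominator 1 − (1+r)^(−18) = 0.161495569.
P = 78.175 / 0.161495569 ≈ 484.07.

€484.07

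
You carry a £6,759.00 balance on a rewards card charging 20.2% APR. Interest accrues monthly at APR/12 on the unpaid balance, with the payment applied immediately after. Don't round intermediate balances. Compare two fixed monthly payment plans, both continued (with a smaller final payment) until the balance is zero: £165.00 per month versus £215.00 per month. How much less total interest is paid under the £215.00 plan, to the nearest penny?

£1,859.77

Monthly rate r = 20.2%/12 = 1.68333% = 0.0168333.
At £165.00/mo: n = ⌈−ln(1 − rB₀/P)/ln(1+r)⌉ = 71 payments (last £12.17); total interest = total paid − £6,759.00 = £4,803.17.
At £215.00/mo: 46 payments (last £27.40); total interest £2,943.40.
Interest saved = £4,803.17 − £2,943.40 = £1,859.77.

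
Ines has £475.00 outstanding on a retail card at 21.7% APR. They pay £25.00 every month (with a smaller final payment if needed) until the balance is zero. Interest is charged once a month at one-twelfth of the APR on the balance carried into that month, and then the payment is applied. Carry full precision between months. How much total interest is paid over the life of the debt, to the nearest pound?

Monthly rate r = 21.7%/12 = 1.80833% = 0.0180833.
Payoff takes n = ⌈−ln(1 − rB₀/P)/ln(1+r)⌉ = ⌈23.489⌉ = 24 payments; the last is £12.27.
Total paid = 23·£25.00 + £12.27 = £587.27.
Total interest = total paid − principal = £587.27 − £475.00 = £112.27.

£112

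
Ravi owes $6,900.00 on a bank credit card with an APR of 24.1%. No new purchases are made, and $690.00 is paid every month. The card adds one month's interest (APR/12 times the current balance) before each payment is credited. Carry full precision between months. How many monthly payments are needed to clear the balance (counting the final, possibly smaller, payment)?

12 payments

Monthly rate r = 24.1%/12 = 2.00833% = 0.0200833.
Recurrence: B ← B·(1+r) − $690.00.
Month 1: interest $138.58; balance after payment $6,348.57.
Month 2: interest $127.50; balance after payment $5,786.08.
Closed form: n = −ln(1 − rB₀/P)/ln(1+r) = −ln(0.79917)/ln(1.02008) ≈ 11.274, so the balance reaches zero during payment 12.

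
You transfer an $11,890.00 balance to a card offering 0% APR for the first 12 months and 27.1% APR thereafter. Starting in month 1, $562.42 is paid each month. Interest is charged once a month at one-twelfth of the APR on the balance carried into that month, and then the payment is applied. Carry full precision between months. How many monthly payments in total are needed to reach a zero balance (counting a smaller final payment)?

Promo months 1–12 at r₀ = 0%/12 = 0; months 13+ at r₁ = 27.1%/12 = 0.0225833.
After month 12 (no interest yet): B = $11,890.00 − 12·$562.42 = $5,140.96.
Then at r₁ with $562.42/mo: n₂ = −ln(1 − r₁·B/P)/ln(1+r₁) ≈ 10.35 → 11 more payments.

23 months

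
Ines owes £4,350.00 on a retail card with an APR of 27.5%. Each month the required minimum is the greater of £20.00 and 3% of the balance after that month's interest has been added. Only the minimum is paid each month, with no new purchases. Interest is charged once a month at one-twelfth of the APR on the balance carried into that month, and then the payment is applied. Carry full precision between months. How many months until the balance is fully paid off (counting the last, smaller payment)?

304 months

Monthly rate r = 27.5%/12 = 2.29167% = 0.0229167.
While 3% of the post-interest balance exceeds £20.00, each month B ← (B·(1+r))·(1 − 0.03), i.e. B shrinks by the factor (1+r)·0.97 = 0.99223.
This holds for months 1–244. Entering month 245 the balance is £648.36; 3% of the post-interest balance is now below £20.00, so the flat £20.00 minimum applies from here.
From month 245 a fixed £20.00 at rate r clears £648.36 in 60 more payments. Total: 244 + 60 = 304 months.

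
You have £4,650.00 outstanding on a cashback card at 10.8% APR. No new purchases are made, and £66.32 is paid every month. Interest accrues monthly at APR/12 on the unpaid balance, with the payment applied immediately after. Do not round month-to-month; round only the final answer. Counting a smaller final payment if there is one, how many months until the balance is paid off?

112 payments

Monthly rate r = 10.8%/12 = 0.9% = 0.009.
Recurrence: B ← B·(1+r) − £66.32.
Month 1: interest £41.85; balance after payment £4,625.53.
Month 2: interest £41.63; balance after payment £4,600.84.
Closed form: n = −ln(1 − rB₀/P)/ln(1+r) = −ln(0.36897)/ln(1.009) ≈ 111.280, so the balance reaches zero during payment 112.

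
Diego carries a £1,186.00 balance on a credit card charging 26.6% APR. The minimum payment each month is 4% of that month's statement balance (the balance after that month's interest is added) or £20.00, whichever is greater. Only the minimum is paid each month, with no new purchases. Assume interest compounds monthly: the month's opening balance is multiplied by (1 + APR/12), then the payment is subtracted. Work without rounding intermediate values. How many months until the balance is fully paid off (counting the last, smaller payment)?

83 months

Monthly rate r = 26.6%/12 = 2.21667% = 0.0221667.
While 4% of the post-interest balance exceeds £20.00, each month B ← (B·(1+r))·(1 − 0.04), i.e. B shrinks by the factor (1+r)·0.96 = 0.98128.
This holds for months 1–47. Entering month 48 the balance is £487.93; 4% of the post-interest balance is now below £20.00, so the flat £20.00 minimum applies from here.
From month 48 a fixed £20.00 at rate r clears £487.93 in 36 more payments. Total: 47 + 36 = 83 months.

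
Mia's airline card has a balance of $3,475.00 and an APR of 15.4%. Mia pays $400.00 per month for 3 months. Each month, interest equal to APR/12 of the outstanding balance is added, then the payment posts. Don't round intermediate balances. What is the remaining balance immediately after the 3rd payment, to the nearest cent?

$2,395.05

Monthly rate r = 15.4%/12 = 1.28333% = 0.0128333.
Each month: B ← B·(1+r) − $400.00.
Month 1: interest $44.60; balance after payment $3,119.60.
Month 2: interest $40.03; balance after payment $2,759.63.
Month 3: interest $35.42; balance after payment $2,395.05.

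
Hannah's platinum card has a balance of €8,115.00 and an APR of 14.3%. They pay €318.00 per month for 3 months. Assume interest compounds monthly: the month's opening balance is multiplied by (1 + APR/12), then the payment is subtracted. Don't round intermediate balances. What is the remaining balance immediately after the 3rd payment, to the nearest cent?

Monthly rate r = 14.3%/12 = 1.19167% = 0.0119167.
Each month: B ← B·(1+r) − €318.00.
Month 1: interest €96.70; balance after payment €7,893.70.
Month 2: interest €94.07; balance after payment €7,669.77.
Month 3: interest €91.40; balance after payment €7,443.17.

€7,443.17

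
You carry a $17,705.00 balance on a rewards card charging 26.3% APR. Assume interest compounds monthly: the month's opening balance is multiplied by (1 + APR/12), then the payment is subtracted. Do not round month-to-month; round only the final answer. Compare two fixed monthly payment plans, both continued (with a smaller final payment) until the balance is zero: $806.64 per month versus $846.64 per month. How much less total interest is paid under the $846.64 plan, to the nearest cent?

Monthly rate r = 26.3%/12 = 2.19167% = 0.0219167.
At $806.64/mo: n = ⌈−ln(1 − rB₀/P)/ln(1+r)⌉ = 31 payments (last $208.18); total interest = total paid − $17,705.00 = $6,702.38.
At $846.64/mo: 29 payments (last $237.99); total interest $6,238.91.
Interest saved = $6,702.38 − $6,238.91 = $463.47.

$463.47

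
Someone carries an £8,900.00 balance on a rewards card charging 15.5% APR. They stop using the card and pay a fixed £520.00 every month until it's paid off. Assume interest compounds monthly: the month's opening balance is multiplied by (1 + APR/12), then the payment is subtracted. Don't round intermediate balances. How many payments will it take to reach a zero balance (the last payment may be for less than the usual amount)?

Monthly rate r = 15.5%/12 = 1.29167% = 0.0129167.
Recurrence: B ← B·(1+r) − £520.00.
Month 1: interest £114.96; balance after payment £8,494.96.
Month 2: interest £109.73; balance after payment £8,084.68.
Closed form: n = −ln(1 − rB₀/P)/ln(1+r) = −ln(0.77893)/ln(1.01292) ≈ 19.467, so the balance reaches zero during payment 20.

20 months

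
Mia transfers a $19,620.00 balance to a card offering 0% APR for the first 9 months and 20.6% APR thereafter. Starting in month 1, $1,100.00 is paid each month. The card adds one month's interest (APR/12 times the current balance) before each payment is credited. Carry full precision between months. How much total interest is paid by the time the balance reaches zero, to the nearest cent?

Promo months 1–9 at r₀ = 0%/12 = 0; months 10+ at r₁ = 20.6%/12 = 0.0171667.
After month 9 (no interest yet): B = $19,620.00 − 9·$1,100.00 = $9,720.00.
Then at r₁ with $1,100.00/mo: n₂ = −ln(1 − r₁·B/P)/ln(1+r₁) ≈ 9.67 → 10 more payments.
Total paid = 18·$1,100.00 + $733.74 = $20,533.74; interest = $20,533.74 − $19,620.00 = $913.74.

$913.74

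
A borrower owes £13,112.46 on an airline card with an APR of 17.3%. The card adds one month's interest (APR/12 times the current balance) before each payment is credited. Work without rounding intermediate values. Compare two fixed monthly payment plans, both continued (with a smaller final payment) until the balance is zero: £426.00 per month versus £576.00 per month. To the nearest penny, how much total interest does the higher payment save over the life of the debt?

Monthly rate r = 17.3%/12 = 1.44167% = 0.0144167.
At £426.00/mo: n = ⌈−ln(1 − rB₀/P)/ln(1+r)⌉ = 41 payments (last £416.43); total interest = total paid − £13,112.46 = £4,343.97.
At £576.00/mo: 28 payments (last £455.82); total interest £2,895.36.
Interest saved = £4,343.97 − £2,895.36 = £1,448.61.

£1,448.61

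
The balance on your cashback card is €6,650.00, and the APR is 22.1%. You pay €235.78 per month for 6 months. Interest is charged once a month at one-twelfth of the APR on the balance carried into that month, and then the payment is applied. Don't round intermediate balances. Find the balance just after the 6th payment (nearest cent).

Monthly rate r = 22.1%/12 = 1.84167% = 0.0184167.
Each month: B ← B·(1+r) − €235.78.
Month 1: interest €122.47; balance after payment €6,536.69.
Month 2: interest €120.38; balance after payment €6,421.29.
Month 3: interest €118.26; balance after payment €6,303.77.
Month 4: interest €116.09; balance after payment €6,184.09.
Month 5: interest €113.89; balance after payment €6,062.20.
Month 6: interest €111.65; balance after payment €5,938.06.

€5,938.06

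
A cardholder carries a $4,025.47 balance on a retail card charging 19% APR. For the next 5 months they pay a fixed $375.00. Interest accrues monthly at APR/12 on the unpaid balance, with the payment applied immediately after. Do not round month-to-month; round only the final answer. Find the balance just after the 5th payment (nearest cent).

Monthly rate r = 19%/12 = 1.58333% = 0.0158333.
Each month: B ← B·(1+r) − $375.00.
Month 1: interest $63.74; balance after payment $3,714.21.
Month 2: interest $58.81; balance after payment $3,398.01.
Month 3: interest $53.80; balance after payment $3,076.82.
Month 4: interest $48.72; balance after payment $2,750.53.
Month 5: interest $43.55; balance after payment $2,419.08.

$2,419.08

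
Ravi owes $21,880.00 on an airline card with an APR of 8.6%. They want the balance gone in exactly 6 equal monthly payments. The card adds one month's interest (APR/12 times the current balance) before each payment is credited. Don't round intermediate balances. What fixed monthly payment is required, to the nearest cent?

$3,738.68

Monthly rate r = 8.6%/12 = 0.716667% = 0.00716667.
Level-payment amortization: P = B₀·r / (1 − (1+r)^(−n)) = 21880.00·0.00716667 / (1 − 1.00717^(−6)).
Denominator 1 − (1+r)^(−6) = 0.0419417019.
P = 156.807 / 0.0419417019 ≈ 3738.68.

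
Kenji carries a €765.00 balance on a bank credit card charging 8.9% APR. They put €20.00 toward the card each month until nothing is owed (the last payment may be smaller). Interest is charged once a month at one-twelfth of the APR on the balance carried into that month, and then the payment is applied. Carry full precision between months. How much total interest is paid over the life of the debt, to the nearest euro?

€138

Monthly rate r = 8.9%/12 = 0.741667% = 0.00741667.
Payoff takes n = ⌈−ln(1 − rB₀/P)/ln(1+r)⌉ = ⌈45.152⌉ = 46 payments; the last is €3.04.
Total paid = 45·€20.00 + €3.04 = €903.04.
Total interest = total paid − principal = €903.04 − €765.00 = €138.04.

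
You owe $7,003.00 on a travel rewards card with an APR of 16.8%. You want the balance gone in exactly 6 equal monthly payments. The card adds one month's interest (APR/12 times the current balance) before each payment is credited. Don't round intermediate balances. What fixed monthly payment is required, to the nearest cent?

Monthly rate r = 16.8%/12 = 1.4% = 0.014.
Level-payment amortization: P = B₀·r / (1 − (1+r)^(−n)) = 7003.00·0.014 / (1 − 1.014^(−6)).
Denominator 1 − (1+r)^(−6) = 0.0800329557.
P = 98.042 / 0.0800329557 ≈ 1225.02.

$1,225.02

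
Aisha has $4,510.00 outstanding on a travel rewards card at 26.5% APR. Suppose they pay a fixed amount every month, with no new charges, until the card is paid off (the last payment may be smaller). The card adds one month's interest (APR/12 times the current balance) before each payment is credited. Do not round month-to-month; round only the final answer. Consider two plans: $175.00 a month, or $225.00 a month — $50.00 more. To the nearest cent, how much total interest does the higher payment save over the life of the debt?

$723.87

Monthly rate r = 26.5%/12 = 2.20833% = 0.0220833.
At $175.00/mo: n = ⌈−ln(1 − rB₀/P)/ln(1+r)⌉ = 39 payments (last $95.72); total interest = total paid − $4,510.00 = $2,235.72.
At $225.00/mo: 27 payments (last $171.85); total interest $1,511.85.
Interest saved = $2,235.72 − $1,511.85 = $723.87.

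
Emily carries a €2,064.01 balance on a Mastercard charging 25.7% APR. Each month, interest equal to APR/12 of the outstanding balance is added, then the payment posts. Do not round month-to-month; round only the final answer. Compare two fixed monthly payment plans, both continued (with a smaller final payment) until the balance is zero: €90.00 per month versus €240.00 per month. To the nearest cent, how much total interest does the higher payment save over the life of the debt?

Monthly rate r = 25.7%/12 = 2.14167% = 0.0214167.
At €90.00/mo: n = ⌈−ln(1 − rB₀/P)/ln(1+r)⌉ = 32 payments (last €79.56); total interest = total paid − €2,064.01 = €805.55.
At €240.00/mo: 10 payments (last €146.16); total interest €242.15.
Interest saved = €805.55 − €242.15 = €563.40.

€563.40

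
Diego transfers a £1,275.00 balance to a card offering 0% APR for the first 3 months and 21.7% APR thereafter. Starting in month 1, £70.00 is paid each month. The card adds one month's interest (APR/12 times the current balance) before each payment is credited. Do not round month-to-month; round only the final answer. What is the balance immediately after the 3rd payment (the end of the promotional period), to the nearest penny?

Promo months 1–3 at r₀ = 0%/12 = 0; months 4+ at r₁ = 21.7%/12 = 0.0180833.
After month 3 (no interest yet): B = £1,275.00 − 3·£70.00 = £1,065.00.

£1,065.00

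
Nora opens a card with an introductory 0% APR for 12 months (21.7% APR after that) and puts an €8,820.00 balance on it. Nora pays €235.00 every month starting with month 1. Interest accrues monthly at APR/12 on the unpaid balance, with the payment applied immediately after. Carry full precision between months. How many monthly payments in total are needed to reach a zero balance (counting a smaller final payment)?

Promo months 1–12 at r₀ = 0%/12 = 0; months 13+ at r₁ = 21.7%/12 = 0.0180833.
After month 12 (no interest yet): B = €8,820.00 − 12·€235.00 = €6,000.00.
Then at r₁ with €235.00/mo: n₂ = −ln(1 − r₁·B/P)/ln(1+r₁) ≈ 34.56 → 35 more payments.

47 months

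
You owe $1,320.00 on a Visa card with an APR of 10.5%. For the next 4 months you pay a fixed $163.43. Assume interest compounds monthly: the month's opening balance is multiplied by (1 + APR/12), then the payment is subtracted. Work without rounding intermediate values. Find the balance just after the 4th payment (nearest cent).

Monthly rate r = 10.5%/12 = 0.875% = 0.00875.
Each month: B ← B·(1+r) − $163.43.
Month 1: interest $11.55; balance after payment $1,168.12.
Month 2: interest $10.22; balance after payment $1,014.91.
Month 3: interest $8.88; balance after payment $860.36.
Month 4: interest $7.53; balance after payment $704.46.

$704.46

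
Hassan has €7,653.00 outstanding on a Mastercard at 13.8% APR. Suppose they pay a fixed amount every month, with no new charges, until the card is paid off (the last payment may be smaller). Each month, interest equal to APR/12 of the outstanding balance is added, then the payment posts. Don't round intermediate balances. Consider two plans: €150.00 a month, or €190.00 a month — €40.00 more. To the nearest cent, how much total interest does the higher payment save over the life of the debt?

Monthly rate r = 13.8%/12 = 1.15% = 0.0115.
At €150.00/mo: n = ⌈−ln(1 − rB₀/P)/ln(1+r)⌉ = 78 payments (last €42.24); total interest = total paid − €7,653.00 = €3,939.24.
At €190.00/mo: 55 payments (last €78.16); total interest €2,685.16.
Interest saved = €3,939.24 − €2,685.16 = €1,254.08.

€1,254.08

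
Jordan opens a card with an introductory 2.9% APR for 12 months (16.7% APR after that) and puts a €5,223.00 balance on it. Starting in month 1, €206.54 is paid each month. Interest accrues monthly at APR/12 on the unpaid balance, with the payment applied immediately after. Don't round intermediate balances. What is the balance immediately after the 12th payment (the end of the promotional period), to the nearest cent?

€2,864.81

Promo months 1–12 at r₀ = 2.9%/12 = 0.00241667; months 13+ at r₁ = 16.7%/12 = 0.0139167.
After month 12: iterate B ← B·(1+r₀) − €206.54 for 12 months → €2,864.81.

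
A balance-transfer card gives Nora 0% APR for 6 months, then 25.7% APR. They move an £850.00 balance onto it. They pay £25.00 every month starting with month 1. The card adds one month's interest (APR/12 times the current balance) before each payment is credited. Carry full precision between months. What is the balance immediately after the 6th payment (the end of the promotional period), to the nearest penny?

Promo months 1–6 at r₀ = 0%/12 = 0; months 7+ at r₁ = 25.7%/12 = 0.0214167.
After month 6 (no interest yet): B = £850.00 − 6·£25.00 = £700.00.

£700.00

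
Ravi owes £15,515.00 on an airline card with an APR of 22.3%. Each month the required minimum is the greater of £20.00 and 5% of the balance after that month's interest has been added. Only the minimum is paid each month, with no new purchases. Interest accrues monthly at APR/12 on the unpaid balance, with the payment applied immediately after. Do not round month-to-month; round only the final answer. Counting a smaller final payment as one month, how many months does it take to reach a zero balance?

Monthly rate r = 22.3%/12 = 1.85833% = 0.0185833.
While 5% of the post-interest balance exceeds £20.00, each month B ← (B·(1+r))·(1 − 0.05), i.e. B shrinks by the factor (1+r)·0.95 = 0.96765.
This holds for months 1–112. Entering month 113 the balance is £390.31; 5% of the post-interest balance is now below £20.00, so the flat £20.00 minimum applies from here.
From month 113 a fixed £20.00 at rate r clears £390.31 in 25 more payments. Total: 112 + 25 = 137 months.

137 months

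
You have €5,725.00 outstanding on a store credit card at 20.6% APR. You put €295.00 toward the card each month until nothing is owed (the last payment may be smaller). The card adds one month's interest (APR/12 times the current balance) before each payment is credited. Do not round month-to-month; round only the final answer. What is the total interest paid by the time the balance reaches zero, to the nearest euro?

€1,298

Monthly rate r = 20.6%/12 = 1.71667% = 0.0171667.
Payoff takes n = ⌈−ln(1 − rB₀/P)/ln(1+r)⌉ = ⌈23.805⌉ = 24 payments; the last is €237.96.
Total paid = 23·€295.00 + €237.96 = €7,022.96.
Total interest = total paid − principal = €7,022.96 − €5,725.00 = €1,297.96.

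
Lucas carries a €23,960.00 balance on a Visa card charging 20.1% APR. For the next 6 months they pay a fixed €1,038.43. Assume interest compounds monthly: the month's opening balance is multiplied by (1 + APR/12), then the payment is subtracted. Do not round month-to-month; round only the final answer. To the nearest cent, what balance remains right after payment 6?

Monthly rate r = 20.1%/12 = 1.675% = 0.01675.
Each month: B ← B·(1+r) − €1,038.43.
Month 1: interest €401.33; balance after payment €23,322.90.
Month 2: interest €390.66; balance after payment €22,675.13.
Month 3: interest €379.81; balance after payment €22,016.51.
Month 4: interest €368.78; balance after payment €21,346.85.
Month 5: interest €357.56; balance after payment €20,665.98.
Month 6: interest €346.16; balance after payment €19,973.71.

€19,973.71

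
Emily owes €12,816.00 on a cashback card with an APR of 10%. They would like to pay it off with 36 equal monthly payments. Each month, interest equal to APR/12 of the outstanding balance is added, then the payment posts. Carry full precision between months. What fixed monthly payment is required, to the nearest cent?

€413.54

Monthly rate r = 10%/12 = 0.833333% = 0.00833333.
Level-payment amortization: P = B₀·r / (1 − (1+r)^(−n)) = 12816.00·0.00833333 / (1 − 1.00833^(−36)).
Denominator 1 − (1+r)^(−36) = 0.258260297.
P = 106.8 / 0.258260297 ≈ 413.54.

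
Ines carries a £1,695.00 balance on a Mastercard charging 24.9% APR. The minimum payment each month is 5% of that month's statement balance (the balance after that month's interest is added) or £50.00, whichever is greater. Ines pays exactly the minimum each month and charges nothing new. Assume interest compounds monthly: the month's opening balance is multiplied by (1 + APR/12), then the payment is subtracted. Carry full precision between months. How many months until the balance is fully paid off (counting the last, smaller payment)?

44 months

Monthly rate r = 24.9%/12 = 2.075% = 0.02075.
While 5% of the post-interest balance exceeds £50.00, each month B ← (B·(1+r))·(1 − 0.05), i.e. B shrinks by the factor (1+r)·0.95 = 0.96971.
This holds for months 1–18. Entering month 19 the balance is £974.41; 5% of the post-interest balance is now below £50.00, so the flat £50.00 minimum applies from here.
From month 19 a fixed £50.00 at rate r clears £974.41 in 26 more payments. Total: 18 + 26 = 44 months.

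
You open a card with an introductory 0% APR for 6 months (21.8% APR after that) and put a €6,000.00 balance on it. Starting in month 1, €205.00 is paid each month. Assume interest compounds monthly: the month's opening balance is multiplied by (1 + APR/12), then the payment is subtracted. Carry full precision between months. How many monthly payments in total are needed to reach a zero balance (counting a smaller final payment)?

Promo months 1–6 at r₀ = 0%/12 = 0; months 7+ at r₁ = 21.8%/12 = 0.0181667.
After month 6 (no interest yet): B = €6,000.00 − 6·€205.00 = €4,770.00.
Then at r₁ with €205.00/mo: n₂ = −ln(1 − r₁·B/P)/ln(1+r₁) ≈ 30.52 → 31 more payments.

37 payments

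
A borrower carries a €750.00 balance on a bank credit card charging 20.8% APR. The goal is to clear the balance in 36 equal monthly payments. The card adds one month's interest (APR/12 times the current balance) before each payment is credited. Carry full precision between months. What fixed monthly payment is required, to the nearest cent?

€28.18

Monthly rate r = 20.8%/12 = 1.73333% = 0.0173333.
Level-payment amortization: P = B₀·r / (1 − (1+r)^(−n)) = 750.00·0.0173333 / (1 − 1.01733^(−36)).
Denominator 1 − (1+r)^(−36) = 0.461330835.
P = 13 / 0.461330835 ≈ 28.18.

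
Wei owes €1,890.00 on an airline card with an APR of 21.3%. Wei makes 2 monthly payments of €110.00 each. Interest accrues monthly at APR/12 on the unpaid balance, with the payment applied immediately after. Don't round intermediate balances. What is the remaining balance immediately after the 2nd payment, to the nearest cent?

Monthly rate r = 21.3%/12 = 1.775% = 0.01775.
Each month: B ← B·(1+r) − €110.00.
Month 1: interest €33.55; balance after payment €1,813.55.
Month 2: interest €32.19; balance after payment €1,735.74.

€1,735.74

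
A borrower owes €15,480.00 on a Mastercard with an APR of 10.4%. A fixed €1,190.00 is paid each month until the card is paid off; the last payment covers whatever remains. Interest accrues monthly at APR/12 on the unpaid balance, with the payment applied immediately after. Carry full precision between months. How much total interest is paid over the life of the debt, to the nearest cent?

€1,015.97

Monthly rate r = 10.4%/12 = 0.866667% = 0.00866667.
Payoff takes n = ⌈−ln(1 − rB₀/P)/ln(1+r)⌉ = ⌈13.862⌉ = 14 payments; the last is €1,025.97.
Total paid = 13·€1,190.00 + €1,025.97 = €16,495.97.
Total interest = total paid − principal = €16,495.97 − €15,480.00 = €1,015.97.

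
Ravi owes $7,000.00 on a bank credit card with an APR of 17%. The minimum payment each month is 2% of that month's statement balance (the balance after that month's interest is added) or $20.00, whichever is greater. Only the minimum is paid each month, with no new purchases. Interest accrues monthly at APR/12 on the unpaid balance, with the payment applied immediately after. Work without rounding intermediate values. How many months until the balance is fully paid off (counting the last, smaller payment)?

Monthly rate r = 17%/12 = 1.41667% = 0.0141667.
While 2% of the post-interest balance exceeds $20.00, each month B ← (B·(1+r))·(1 − 0.02), i.e. B shrinks by the factor (1+r)·0.98 = 0.99388.
This holds for months 1–320. Entering month 321 the balance is $982.72; 2% of the post-interest balance is now below $20.00, so the flat $20.00 minimum applies from here.
From month 321 a fixed $20.00 at rate r clears $982.72 in 85 more payments. Total: 320 + 85 = 405 months.

405 months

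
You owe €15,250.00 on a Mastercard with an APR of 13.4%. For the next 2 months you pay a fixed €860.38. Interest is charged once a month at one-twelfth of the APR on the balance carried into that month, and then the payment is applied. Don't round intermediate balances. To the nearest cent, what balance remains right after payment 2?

€13,862.12

Monthly rate r = 13.4%/12 = 1.11667% = 0.0111667.
Each month: B ← B·(1+r) − €860.38.
Month 1: interest €170.29; balance after payment €14,559.91.
Month 2: interest €162.59; balance after payment €13,862.12.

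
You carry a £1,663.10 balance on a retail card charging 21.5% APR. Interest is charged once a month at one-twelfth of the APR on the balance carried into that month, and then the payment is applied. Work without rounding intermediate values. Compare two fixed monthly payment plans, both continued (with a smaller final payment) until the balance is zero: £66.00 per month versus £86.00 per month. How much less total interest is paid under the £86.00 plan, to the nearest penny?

£171.89

Monthly rate r = 21.5%/12 = 1.79167% = 0.0179167.
At £66.00/mo: n = ⌈−ln(1 − rB₀/P)/ln(1+r)⌉ = 34 payments (last £53.99); total interest = total paid − £1,663.10 = £568.89.
At £86.00/mo: 24 payments (last £82.10); total interest £397.00.
Interest saved = £568.89 − £397.00 = £171.89.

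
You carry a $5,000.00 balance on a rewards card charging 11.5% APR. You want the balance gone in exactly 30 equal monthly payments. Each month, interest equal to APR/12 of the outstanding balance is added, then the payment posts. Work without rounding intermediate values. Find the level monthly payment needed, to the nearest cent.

$192.56

Monthly rate r = 11.5%/12 = 0.958333% = 0.00958333.
Level-payment amortization: P = B₀·r / (1 − (1+r)^(−n)) = 5000.00·0.00958333 / (1 − 1.00958^(−30)).
Denominator 1 − (1+r)^(−30) = 0.248835894.
P = 47.9167 / 0.248835894 ≈ 192.56.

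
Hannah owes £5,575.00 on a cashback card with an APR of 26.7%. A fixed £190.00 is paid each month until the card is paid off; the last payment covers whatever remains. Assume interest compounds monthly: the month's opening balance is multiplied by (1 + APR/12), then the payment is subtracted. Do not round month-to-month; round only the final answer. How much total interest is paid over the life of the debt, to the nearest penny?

£3,560.18

Monthly rate r = 26.7%/12 = 2.225% = 0.02225.
Payoff takes n = ⌈−ln(1 − rB₀/P)/ln(1+r)⌉ = ⌈48.079⌉ = 49 payments; the last is £15.18.
Total paid = 48·£190.00 + £15.18 = £9,135.18.
Total interest = total paid − principal = £9,135.18 − £5,575.00 = £3,560.18.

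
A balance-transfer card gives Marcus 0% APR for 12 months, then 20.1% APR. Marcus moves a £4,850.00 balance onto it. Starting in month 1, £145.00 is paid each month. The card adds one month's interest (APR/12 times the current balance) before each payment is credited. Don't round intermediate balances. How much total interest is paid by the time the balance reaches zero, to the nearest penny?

Promo months 1–12 at r₀ = 0%/12 = 0; months 13+ at r₁ = 20.1%/12 = 0.01675.
After month 12 (no interest yet): B = £4,850.00 − 12·£145.00 = £3,110.00.
Then at r₁ with £145.00/mo: n₂ = −ln(1 − r₁·B/P)/ln(1+r₁) ≈ 26.80 → 27 more payments.
Total paid = 38·£145.00 + £115.74 = £5,625.74; interest = £5,625.74 − £4,850.00 = £775.74.

£775.74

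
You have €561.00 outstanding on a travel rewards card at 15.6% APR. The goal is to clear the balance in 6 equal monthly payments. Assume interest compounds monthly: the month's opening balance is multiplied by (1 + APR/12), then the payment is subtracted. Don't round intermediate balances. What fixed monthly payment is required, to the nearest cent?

Monthly rate r = 15.6%/12 = 1.3% = 0.013.
Level-payment amortization: P = B₀·r / (1 − (1+r)^(−n)) = 561.00·0.013 / (1 − 1.013^(−6)).
Denominator 1 − (1+r)^(−6) = 0.0745705247.
P = 7.293 / 0.0745705247 ≈ 97.80.

€97.80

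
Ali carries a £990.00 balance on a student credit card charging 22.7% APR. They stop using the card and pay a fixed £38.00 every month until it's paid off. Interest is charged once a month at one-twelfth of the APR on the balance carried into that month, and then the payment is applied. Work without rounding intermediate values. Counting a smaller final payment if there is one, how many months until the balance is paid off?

Monthly rate r = 22.7%/12 = 1.89167% = 0.0189167.
Recurrence: B ← B·(1+r) − £38.00.
Month 1: interest £18.73; balance after payment £970.73.
Month 2: interest £18.36; balance after payment £951.09.
Closed form: n = −ln(1 − rB₀/P)/ln(1+r) = −ln(0.50717)/ln(1.01892) ≈ 36.228, so the balance reaches zero during payment 37.

37 payments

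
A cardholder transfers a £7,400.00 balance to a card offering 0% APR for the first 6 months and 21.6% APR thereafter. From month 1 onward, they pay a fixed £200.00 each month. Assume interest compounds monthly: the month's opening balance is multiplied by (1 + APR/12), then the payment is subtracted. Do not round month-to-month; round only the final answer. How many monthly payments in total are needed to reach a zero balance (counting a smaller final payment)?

Promo months 1–6 at r₀ = 0%/12 = 0; months 7+ at r₁ = 21.6%/12 = 0.018.
After month 6 (no interest yet): B = £7,400.00 − 6·£200.00 = £6,200.00.
Then at r₁ with £200.00/mo: n₂ = −ln(1 − r₁·B/P)/ln(1+r₁) ≈ 45.77 → 46 more payments.

52 months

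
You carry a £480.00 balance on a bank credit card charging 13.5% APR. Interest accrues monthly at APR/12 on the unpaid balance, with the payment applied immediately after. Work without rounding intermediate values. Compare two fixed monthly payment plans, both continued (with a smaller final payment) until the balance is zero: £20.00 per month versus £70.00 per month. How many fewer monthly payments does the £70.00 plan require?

21 fewer payments

Monthly rate r = 13.5%/12 = 1.125% = 0.01125.
At £20.00/mo: n = ⌈−ln(1 − rB₀/P)/ln(1+r)⌉ = 29 payments (last £2.64); total interest = total paid − £480.00 = £82.64.
At £70.00/mo: 8 payments (last £12.39); total interest £22.39.
Payments saved = 29 − 8 = 21.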